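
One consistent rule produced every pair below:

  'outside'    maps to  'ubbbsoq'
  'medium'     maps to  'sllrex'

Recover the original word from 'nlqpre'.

In outside: o→u is +6, u→b is +7, t→b is +8, s→b is +9 — the shift increases by 1 each position. Each letter shifts forward by (position + 6), i.e. 6, 7, 8, … — the shift grows by one for each successive letter.
Reversing it on nlqpre: n−6=h, l−7=e, q−8=i, p−9=g, r−10=h, e−11=t.

height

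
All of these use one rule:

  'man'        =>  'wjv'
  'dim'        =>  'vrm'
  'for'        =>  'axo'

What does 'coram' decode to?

The output letters match the input read backwards, each shifted +9: man reversed is nam. Two steps: reverse the string, then apply a Caesar shift of +9.
Decoding coram: shift back: c−9=t, o−9=f, r−9=i, a−9=r, m−9=d → tfird; then reverse → drift.

drift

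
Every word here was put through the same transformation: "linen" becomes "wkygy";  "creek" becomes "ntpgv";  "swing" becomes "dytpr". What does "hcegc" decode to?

Shifts by position in linen: pos 0: l→w (+11), pos 1: i→k (+2), pos 2: n→y (+11), pos 3: e→g (+2) — repeating every 2. A repeating key of period 2 is used — shifts +11, +2 over and over.
Decoding hcegc: h−11=w, c−2=a, e−11=t, g−2=e, c−11=r.

water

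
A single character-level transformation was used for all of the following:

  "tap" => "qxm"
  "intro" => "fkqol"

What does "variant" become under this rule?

sxofxkq

Compare letters: t→q is +23, a→x is +23, p→m is +23 — a constant shift. It's a constant shift of +23 (ROT23).
Applying it to variant: v+23=s, a+23=x, r+23=o, i+23=f, a+23=x, n+23=k, t+23=q.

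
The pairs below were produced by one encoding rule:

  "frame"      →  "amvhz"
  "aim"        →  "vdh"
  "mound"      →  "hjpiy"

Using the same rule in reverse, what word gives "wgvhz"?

blame

Compare letters: f→a is +21, r→m is +21, a→v is +21 — a constant shift. Every letter moves 21 places later in the alphabet, wrapping around z→a.
Decoding wgvhz: w−21=b, g−21=l, v−21=a, h−21=m, z−21=e.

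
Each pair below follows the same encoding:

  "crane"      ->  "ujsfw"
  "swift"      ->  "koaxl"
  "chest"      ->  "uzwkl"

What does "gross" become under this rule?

yjgkk

Every letter moves 18 places later in the alphabet, wrapping around z→a.
For gross: g+18=y, r+18=j, o+18=g, s+18=k, s+18=k.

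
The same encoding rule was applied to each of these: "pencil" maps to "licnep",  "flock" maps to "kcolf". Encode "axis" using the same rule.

sixa

The output letters match the input read backwards: pencil reversed is licnep. It's just the letters in reverse order.
Applying it to axis: reverse → sixa.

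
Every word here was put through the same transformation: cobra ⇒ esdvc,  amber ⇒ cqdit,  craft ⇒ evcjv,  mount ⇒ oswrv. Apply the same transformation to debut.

Shifts by position in cobra: pos 0: c→e (+2), pos 1: o→s (+4), pos 2: b→d (+2), pos 3: r→v (+4) — repeating every 2. It's a Vigenère-style cipher with numeric key [2,4]: position i shifts by key[i mod 2].
Applying it to debut: d+2=f, e+4=i, b+2=d, u+4=y, t+2=v.

fidyv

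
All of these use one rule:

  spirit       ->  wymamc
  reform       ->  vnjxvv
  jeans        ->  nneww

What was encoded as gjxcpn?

cattle

Shifts by position in spirit: pos 0: s→w (+4), pos 1: p→y (+9), pos 2: i→m (+4), pos 3: r→a (+9) — repeating every 2. A repeating key of period 2 is used — shifts +4, +9 over and over.
Undoing it on gjxcpn: g−4=c, j−9=a, x−4=t, c−9=t, p−4=l, n−9=e.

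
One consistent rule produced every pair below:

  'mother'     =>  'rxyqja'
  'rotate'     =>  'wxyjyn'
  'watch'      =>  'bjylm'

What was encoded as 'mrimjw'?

Shifts by position in mother: pos 0: m→r (+5), pos 1: o→x (+9), pos 2: t→y (+5), pos 3: h→q (+9) — repeating every 2. A repeating key of period 2 is used — shifts +5, +9 over and over.
Reversing it on mrimjw: m−5=h, r−9=i, i−5=d, m−9=d, j−5=e, w−9=n.

hidden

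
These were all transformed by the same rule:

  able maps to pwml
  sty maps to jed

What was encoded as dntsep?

The output letters match the input read backwards, each shifted +11: able reversed is elba. Two steps: reverse the string, then apply a Caesar shift of +11.
Decoding dntsep: shift back: d−11=s, n−11=c, t−11=i, s−11=h, e−11=t, p−11=e → scihte; then reverse → ethics.

ethics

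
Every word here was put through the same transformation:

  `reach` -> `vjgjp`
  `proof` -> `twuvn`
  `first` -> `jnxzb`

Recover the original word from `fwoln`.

brief

Letter i (0-indexed) is shifted by i+4, so successive shifts are 4, 5, 6, ….
Reversing it on fwoln: f−4=b, w−5=r, o−6=i, l−7=e, n−8=f.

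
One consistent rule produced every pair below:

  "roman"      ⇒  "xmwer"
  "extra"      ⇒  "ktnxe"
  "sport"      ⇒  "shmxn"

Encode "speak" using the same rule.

r(17)→x(23) and o(14)→m(12) fit y≡21x+4 (mod 26); the inverse of 21 mod 26 is 5. Each letter's alphabet position (a=0..z=25) is mapped through 21·x+4 mod 26 — an affine cipher.
On speak: s(18)→21·18+4≡18=s; p(15)→21·15+4≡7=h; e(4)→21·4+4≡10=k; a(0)→21·0+4≡4=e; k(10)→21·10+4≡6=g (all mod 26).

shkeg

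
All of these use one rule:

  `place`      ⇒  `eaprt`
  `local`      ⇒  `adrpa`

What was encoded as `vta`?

It's a constant shift of +15 (ROT15).
Reversing it on vta: v−15=g, t−15=e, a−15=l.

gel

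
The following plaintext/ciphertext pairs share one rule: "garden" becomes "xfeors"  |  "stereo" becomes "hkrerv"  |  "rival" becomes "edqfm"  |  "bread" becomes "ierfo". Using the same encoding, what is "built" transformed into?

g(6)→x(23) and a(0)→f(5) fit y≡3x+5 (mod 26); the inverse of 3 mod 26 is 9. Treating letters as 0–25, the rule is x ↦ 3x + 5 (mod 26).
For built: b(1)→3·1+5≡8=i; u(20)→3·20+5≡13=n; i(8)→3·8+5≡3=d; l(11)→3·11+5≡12=m; t(19)→3·19+5≡10=k (all mod 26).

indmk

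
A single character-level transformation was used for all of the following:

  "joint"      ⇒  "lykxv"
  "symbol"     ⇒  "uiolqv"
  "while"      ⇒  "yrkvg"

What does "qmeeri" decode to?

occupy

Shifts by position in joint: pos 0: j→l (+2), pos 1: o→y (+10), pos 2: i→k (+2), pos 3: n→x (+10) — repeating every 2. A repeating key of period 2 is used — shifts +2, +10 over and over.
Undoing it on qmeeri: q−2=o, m−10=c, e−2=c, e−10=u, r−2=p, i−10=y.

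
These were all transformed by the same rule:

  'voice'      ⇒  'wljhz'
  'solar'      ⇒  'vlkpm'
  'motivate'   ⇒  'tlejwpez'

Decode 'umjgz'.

prize

v(21)→w(22) and o(14)→l(11) fit y≡9x+15 (mod 26); the inverse of 9 mod 26 is 3. This is an affine cipher: with a=0,…,z=25, each position x becomes (9x+15) mod 26.
Decoding umjgz: u(20)→3·(20−15)≡15=p; m(12)→3·(12−15)≡17=r; j(9)→3·(9−15)≡8=i; g(6)→3·(6−15)≡25=z; z(25)→3·(25−15)≡4=e (all mod 26).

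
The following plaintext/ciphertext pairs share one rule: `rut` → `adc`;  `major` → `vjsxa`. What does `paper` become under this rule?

Each letter is shifted forward by 9 in the alphabet (a Caesar shift of +9).
On paper: p+9=y, a+9=j, p+9=y, e+9=n, r+9=a.

yjyna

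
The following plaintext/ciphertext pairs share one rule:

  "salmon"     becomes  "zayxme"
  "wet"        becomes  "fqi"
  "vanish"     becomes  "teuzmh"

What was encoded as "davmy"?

The word is reversed, then every letter is shifted forward by 12.
Decoding davmy: shift back: d−12=r, a−12=o, v−12=j, m−12=a, y−12=m → rojam; then reverse → major.

major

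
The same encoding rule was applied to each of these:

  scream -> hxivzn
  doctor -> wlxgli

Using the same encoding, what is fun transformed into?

ufm

Each pair mirrors across the alphabet (s↔h, c↔x, r↔i): positions sum to 25. Letters are reflected about the middle of the alphabet (position → 25−position): Atbash.
Applying it to fun: f↔u, u↔f, n↔m.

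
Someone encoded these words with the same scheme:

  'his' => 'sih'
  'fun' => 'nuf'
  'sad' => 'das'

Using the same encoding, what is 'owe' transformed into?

ewo

It's just the letters in reverse order.
For owe: reverse → ewo.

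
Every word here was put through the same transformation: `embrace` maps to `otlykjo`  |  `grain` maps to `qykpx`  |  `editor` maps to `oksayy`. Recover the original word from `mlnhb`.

Shifts by position in embrace: pos 0: e→o (+10), pos 1: m→t (+7), pos 2: b→l (+10), pos 3: r→y (+7) — repeating every 2. The shifts repeat in a cycle of length 2: positions 0,1,… shift by +10, +7, then the pattern repeats.
Reversing it on mlnhb: m−10=c, l−7=e, n−10=d, h−7=a, b−10=r.

cedar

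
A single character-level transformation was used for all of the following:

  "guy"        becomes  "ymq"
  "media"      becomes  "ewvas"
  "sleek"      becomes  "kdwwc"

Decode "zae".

Compare letters: g→y is +18, u→m is +18, y→q is +18 — a constant shift. Every letter moves 18 places later in the alphabet, wrapping around z→a.
Undoing it on zae: z−18=h, a−18=i, e−18=m.

him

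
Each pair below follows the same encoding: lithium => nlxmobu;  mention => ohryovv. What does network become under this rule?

phxbuys

In lithium: l→n is +2, i→l is +3, t→x is +4, h→m is +5 — the shift increases by 1 each position. Letter i (0-indexed) is shifted by i+2, so successive shifts are 2, 3, 4, ….
For network: n+2=p, e+3=h, t+4=x, w+5=b, o+6=u, r+7=y, k+8=s.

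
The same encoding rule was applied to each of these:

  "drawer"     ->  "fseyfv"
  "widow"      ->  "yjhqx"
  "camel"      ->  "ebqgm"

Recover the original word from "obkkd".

Shifts by position in drawer: pos 0: d→f (+2), pos 1: r→s (+1), pos 2: a→e (+4), pos 3: w→y (+2), pos 4: e→f (+1), pos 5: r→v (+4) — repeating every 3. A repeating key of period 3 is used — shifts +2, +1, +4 over and over.
Decoding obkkd: o−2=m, b−1=a, k−4=g, k−2=i, d−1=c.

magic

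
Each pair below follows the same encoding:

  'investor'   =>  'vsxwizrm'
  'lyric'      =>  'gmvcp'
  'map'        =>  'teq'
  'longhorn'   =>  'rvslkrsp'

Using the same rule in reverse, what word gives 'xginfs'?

The output letters match the input read backwards, each shifted +4: investor reversed is rotsevni. Read the word backwards and shift each letter +4.
Reversing it on xginfs: shift back: x−4=t, g−4=c, i−4=e, n−4=j, f−4=b, s−4=o → tcejbo; then reverse → object.

object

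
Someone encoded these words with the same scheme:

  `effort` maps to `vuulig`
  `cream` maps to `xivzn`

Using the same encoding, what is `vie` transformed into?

erv

Each pair mirrors across the alphabet (e↔v, f↔u, f↔u): positions sum to 25. This is the alphabet-reversal cipher (Atbash): a becomes z, b becomes y, etc.
On vie: v↔e, i↔r, e↔v.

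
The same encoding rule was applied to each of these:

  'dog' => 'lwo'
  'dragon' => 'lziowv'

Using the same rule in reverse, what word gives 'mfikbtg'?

This is a Caesar cipher with shift 8.
Decoding mfikbtg: m−8=e, f−8=x, i−8=a, k−8=c, b−8=t, t−8=l, g−8=y.

exactly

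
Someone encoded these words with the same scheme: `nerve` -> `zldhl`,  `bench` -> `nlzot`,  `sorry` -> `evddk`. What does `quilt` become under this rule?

cbpxf

The shift depends on letter class: consonant n→z is +12, but vowel e→l is +7. Two shifts are in play — +7 for a/e/i/o/u, +12 for every other letter.
For quilt: q(cons)+12=c, u(vowel)+7=b, i(vowel)+7=p, l(cons)+12=x, t(cons)+12=f.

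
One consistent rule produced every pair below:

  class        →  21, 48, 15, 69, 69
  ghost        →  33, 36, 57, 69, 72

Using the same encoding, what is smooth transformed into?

69, 51, 57, 57, 72, 36

c(#3)→21 and l(#12)→48: differences scale by 3, so n = 3·pos + 12. The formula is n = 3×(alphabet index, a=1) + 12.
For smooth: s=19→69, m=13→51, o=15→57, o=15→57, t=20→72, h=8→36.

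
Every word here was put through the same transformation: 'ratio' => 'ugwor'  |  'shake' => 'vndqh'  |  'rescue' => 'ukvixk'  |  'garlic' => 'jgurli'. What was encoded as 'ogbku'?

layer

The shifts repeat in a cycle of length 2: positions 0,1,… shift by +3, +6, then the pattern repeats.
Undoing it on ogbku: o−3=l, g−6=a, b−3=y, k−6=e, u−3=r.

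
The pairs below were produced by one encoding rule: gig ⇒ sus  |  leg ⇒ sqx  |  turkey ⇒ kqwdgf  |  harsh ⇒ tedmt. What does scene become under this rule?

The output letters match the input read backwards, each shifted +12: gig reversed is gig. Two steps: reverse the string, then apply a Caesar shift of +12.
For scene: reverse → enecs; then shift: e+12=q, n+12=z, e+12=q, c+12=o, s+12=e.

qzqoe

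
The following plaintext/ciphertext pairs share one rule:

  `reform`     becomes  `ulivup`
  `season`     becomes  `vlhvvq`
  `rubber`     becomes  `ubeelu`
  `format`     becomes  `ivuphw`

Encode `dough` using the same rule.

gvbjk

The rule splits by letter class: vowels +7, consonants +3.
For dough: d(cons)+3=g, o(vowel)+7=v, u(vowel)+7=b, g(cons)+3=j, h(cons)+3=k.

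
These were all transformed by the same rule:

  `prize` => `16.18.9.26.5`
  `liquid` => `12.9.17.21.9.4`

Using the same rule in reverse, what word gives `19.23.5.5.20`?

sweet

p is letter #16 and maps to 16: an offset of 0. Each letter is replaced by its alphabet position (a=1, b=2, …, z=26).
Undoing it on 19.23.5.5.20: 19=s, 23=w, 5=e, 5=e, 20=t.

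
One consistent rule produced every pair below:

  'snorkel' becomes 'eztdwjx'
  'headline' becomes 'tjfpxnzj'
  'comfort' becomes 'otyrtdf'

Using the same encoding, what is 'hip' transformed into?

The shift depends on letter class: consonant s→e is +12, but vowel o→t is +5. Two shifts are in play — +5 for a/e/i/o/u, +12 for every other letter.
On hip: h(cons)+12=t, i(vowel)+5=n, p(cons)+12=b.

tnb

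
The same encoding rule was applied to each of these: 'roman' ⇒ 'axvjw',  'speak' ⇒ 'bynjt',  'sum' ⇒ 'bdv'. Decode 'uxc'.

Compare letters: r→a is +9, o→x is +9, m→v is +9 — a constant shift. This is a Caesar cipher with shift 9.
Decoding uxc: u−9=l, x−9=o, c−9=t.

lot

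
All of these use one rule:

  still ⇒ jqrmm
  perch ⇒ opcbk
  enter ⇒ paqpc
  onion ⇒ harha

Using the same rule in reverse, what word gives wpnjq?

feast

s(18)→j(9) and t(19)→q(16) fit y≡7x+13 (mod 26); the inverse of 7 mod 26 is 15. This is an affine cipher: with a=0,…,z=25, each position x becomes (7x+13) mod 26.
Decoding wpnjq: w(22)→15·(22−13)≡5=f; p(15)→15·(15−13)≡4=e; n(13)→15·(13−13)≡0=a; j(9)→15·(9−13)≡18=s; q(16)→15·(16−13)≡19=t (all mod 26).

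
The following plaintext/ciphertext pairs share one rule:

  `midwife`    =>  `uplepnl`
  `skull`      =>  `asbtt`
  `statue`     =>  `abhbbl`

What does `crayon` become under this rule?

kzhgvv

Vowels shift forward by 7 and consonants shift forward by 8.
Applying it to crayon: c(cons)+8=k, r(cons)+8=z, a(vowel)+7=h, y(cons)+8=g, o(vowel)+7=v, n(cons)+8=v.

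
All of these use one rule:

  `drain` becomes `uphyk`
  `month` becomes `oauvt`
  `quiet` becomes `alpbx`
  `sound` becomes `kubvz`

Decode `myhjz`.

The output letters match the input read backwards, each shifted +7: drain reversed is niard. Read the word backwards and shift each letter +7.
Undoing it on myhjz: shift back: m−7=f, y−7=r, h−7=a, j−7=c, z−7=s → fracs; then reverse → scarf.

scarf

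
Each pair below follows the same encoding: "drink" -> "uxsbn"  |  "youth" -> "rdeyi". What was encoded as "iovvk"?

The word is reversed, then every letter is shifted forward by 10.
Decoding iovvk: shift back: i−10=y, o−10=e, v−10=l, v−10=l, k−10=a → yella; then reverse → alley.

alley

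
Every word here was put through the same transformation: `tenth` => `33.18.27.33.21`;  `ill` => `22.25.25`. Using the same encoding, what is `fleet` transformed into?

Letters become their 1-based position plus 13 (so a→14, b→15, …).
For fleet: f=6→19, l=12→25, e=5→18, e=5→18, t=20→33.

19.25.18.18.33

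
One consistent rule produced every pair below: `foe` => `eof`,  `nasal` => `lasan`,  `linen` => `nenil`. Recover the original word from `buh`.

hub

The output letters match the input read backwards: foe reversed is eof. The word is simply reversed.
Reversing it on buh: then reverse → hub.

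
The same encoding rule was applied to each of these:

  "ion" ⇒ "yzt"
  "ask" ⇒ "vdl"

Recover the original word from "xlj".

yam

Two steps: reverse the string, then apply a Caesar shift of +11.
Decoding xlj: shift back: x−11=m, l−11=a, j−11=y → may; then reverse → yam.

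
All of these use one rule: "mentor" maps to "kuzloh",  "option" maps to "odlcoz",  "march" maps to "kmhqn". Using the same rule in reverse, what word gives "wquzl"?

scent

Treating letters as 0–25, the rule is x ↦ 15x + 12 (mod 26).
Undoing it on wquzl: w(22)→7·(22−12)≡18=s; q(16)→7·(16−12)≡2=c; u(20)→7·(20−12)≡4=e; z(25)→7·(25−12)≡13=n; l(11)→7·(11−12)≡19=t (all mod 26).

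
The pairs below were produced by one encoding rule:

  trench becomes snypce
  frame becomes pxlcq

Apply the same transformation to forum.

The output letters match the input read backwards, each shifted +11: trench reversed is hcnert. Read the word backwards and shift each letter +11.
For forum: reverse → murof; then shift: m+11=x, u+11=f, r+11=c, o+11=z, f+11=q.

xfczq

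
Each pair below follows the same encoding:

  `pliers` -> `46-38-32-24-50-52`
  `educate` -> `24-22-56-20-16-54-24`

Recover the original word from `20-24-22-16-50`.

cedar

p(#16)→46 and l(#12)→38: differences scale by 2, so n = 2·pos + 14. Each letter becomes 2×(its alphabet position, a=1..z=26) + 14.
Reversing it on 20-24-22-16-50: 20→(20−14)÷2=3=c, 24→(24−14)÷2=5=e, 22→(22−14)÷2=4=d, 16→(16−14)÷2=1=a, 50→(50−14)÷2=18=r.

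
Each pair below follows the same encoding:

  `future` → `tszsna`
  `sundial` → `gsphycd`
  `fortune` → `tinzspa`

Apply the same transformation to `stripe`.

gznyba

f(5)→t(19) and u(20)→s(18) fit y≡19x+2 (mod 26); the inverse of 19 mod 26 is 11. This is an affine cipher: with a=0,…,z=25, each position x becomes (19x+2) mod 26.
For stripe: s(18)→19·18+2≡6=g; t(19)→19·19+2≡25=z; r(17)→19·17+2≡13=n; i(8)→19·8+2≡24=y; p(15)→19·15+2≡1=b; e(4)→19·4+2≡0=a (all mod 26).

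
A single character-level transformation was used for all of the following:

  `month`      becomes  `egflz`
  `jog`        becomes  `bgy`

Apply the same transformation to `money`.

egfwq

This is a Caesar cipher with shift 18.
For money: m+18=e, o+18=g, n+18=f, e+18=w, y+18=q.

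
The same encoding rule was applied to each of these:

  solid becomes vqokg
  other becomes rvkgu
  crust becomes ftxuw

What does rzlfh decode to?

oxide

Shifts by position in solid: pos 0: s→v (+3), pos 1: o→q (+2), pos 2: l→o (+3), pos 3: i→k (+2) — repeating every 2. A repeating key of period 2 is used — shifts +3, +2 over and over.
Reversing it on rzlfh: r−3=o, z−2=x, l−3=i, f−2=d, h−3=e.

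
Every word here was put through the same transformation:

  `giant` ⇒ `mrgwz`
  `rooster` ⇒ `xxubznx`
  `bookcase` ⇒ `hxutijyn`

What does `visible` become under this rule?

Shifts by position in giant: pos 0: g→m (+6), pos 1: i→r (+9), pos 2: a→g (+6), pos 3: n→w (+9) — repeating every 2. It's a Vigenère-style cipher with numeric key [6,9]: position i shifts by key[i mod 2].
Applying it to visible: v+6=b, i+9=r, s+6=y, i+9=r, b+6=h, l+9=u, e+6=k.

bryrhuk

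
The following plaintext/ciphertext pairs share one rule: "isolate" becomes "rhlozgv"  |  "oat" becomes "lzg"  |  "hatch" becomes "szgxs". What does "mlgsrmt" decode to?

Each pair mirrors across the alphabet (i↔r, s↔h, o↔l): positions sum to 25. This is the alphabet-reversal cipher (Atbash): a becomes z, b becomes y, etc.
Decoding mlgsrmt: m↔n, l↔o, g↔t, s↔h, r↔i, m↔n, t↔g.

nothing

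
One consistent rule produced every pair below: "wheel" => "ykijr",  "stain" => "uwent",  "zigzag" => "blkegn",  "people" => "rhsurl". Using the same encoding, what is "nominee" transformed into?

prqntlm

Letter i (0-indexed) is shifted by i+2, so successive shifts are 2, 3, 4, ….
Applying it to nominee: n+2=p, o+3=r, m+4=q, i+5=n, n+6=t, e+7=l, e+8=m.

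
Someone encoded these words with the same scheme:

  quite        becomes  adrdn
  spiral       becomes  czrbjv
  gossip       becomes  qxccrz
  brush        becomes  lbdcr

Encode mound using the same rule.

Two shifts are in play — +9 for a/e/i/o/u, +10 for every other letter.
On mound: m(cons)+10=w, o(vowel)+9=x, u(vowel)+9=d, n(cons)+10=x, d(cons)+10=n.

wxdxn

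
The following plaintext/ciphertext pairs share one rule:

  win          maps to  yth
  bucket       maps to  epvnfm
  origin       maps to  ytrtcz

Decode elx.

The output letters match the input read backwards, each shifted +11: win reversed is niw. Read the word backwards and shift each letter +11.
Undoing it on elx: shift back: e−11=t, l−11=a, x−11=m → tam; then reverse → mat.

mat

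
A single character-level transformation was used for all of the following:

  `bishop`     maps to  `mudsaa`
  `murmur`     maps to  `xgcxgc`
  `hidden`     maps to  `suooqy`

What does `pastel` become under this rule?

amdeqw

The shift depends on letter class: consonant b→m is +11, but vowel i→u is +12. The rule splits by letter class: vowels +12, consonants +11.
Applying it to pastel: p(cons)+11=a, a(vowel)+12=m, s(cons)+11=d, t(cons)+11=e, e(vowel)+12=q, l(cons)+11=w.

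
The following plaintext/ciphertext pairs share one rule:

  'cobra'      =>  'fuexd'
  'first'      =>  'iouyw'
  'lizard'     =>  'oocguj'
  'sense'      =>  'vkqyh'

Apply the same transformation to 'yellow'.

Shifts by position in cobra: pos 0: c→f (+3), pos 1: o→u (+6), pos 2: b→e (+3), pos 3: r→x (+6) — repeating every 2. A repeating key of period 2 is used — shifts +3, +6 over and over.
Applying it to yellow: y+3=b, e+6=k, l+3=o, l+6=r, o+3=r, w+6=c.

bkorrc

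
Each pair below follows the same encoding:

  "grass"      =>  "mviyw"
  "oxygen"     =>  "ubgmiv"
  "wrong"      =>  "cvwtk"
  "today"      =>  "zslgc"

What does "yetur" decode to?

Shifts by position in grass: pos 0: g→m (+6), pos 1: r→v (+4), pos 2: a→i (+8), pos 3: s→y (+6), pos 4: s→w (+4) — repeating every 3. A repeating key of period 3 is used — shifts +6, +4, +8 over and over.
Undoing it on yetur: y−6=s, e−4=a, t−8=l, u−6=o, r−4=n.

salon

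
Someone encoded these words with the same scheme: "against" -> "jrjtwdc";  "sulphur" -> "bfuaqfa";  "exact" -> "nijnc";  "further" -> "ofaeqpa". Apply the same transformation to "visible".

etbtkwn

Shifts by position in against: pos 0: a→j (+9), pos 1: g→r (+11), pos 2: a→j (+9), pos 3: i→t (+11) — repeating every 2. The shifts repeat in a cycle of length 2: positions 0,1,… shift by +9, +11, then the pattern repeats.
On visible: v+9=e, i+11=t, s+9=b, i+11=t, b+9=k, l+11=w, e+9=n.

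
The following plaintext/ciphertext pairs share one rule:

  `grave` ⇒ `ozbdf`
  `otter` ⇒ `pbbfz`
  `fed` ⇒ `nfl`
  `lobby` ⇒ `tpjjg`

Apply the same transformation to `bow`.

The shift depends on letter class: consonant g→o is +8, but vowel a→b is +1. Vowels shift forward by 1 and consonants shift forward by 8.
On bow: b(cons)+8=j, o(vowel)+1=p, w(cons)+8=e.

jpe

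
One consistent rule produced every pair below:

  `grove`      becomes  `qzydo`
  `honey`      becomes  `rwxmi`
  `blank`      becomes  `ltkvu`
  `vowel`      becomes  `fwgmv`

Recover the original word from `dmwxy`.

tempo

Shifts by position in grove: pos 0: g→q (+10), pos 1: r→z (+8), pos 2: o→y (+10), pos 3: v→d (+8) — repeating every 2. It's a Vigenère-style cipher with numeric key [10,8]: position i shifts by key[i mod 2].
Reversing it on dmwxy: d−10=t, m−8=e, w−10=m, x−8=p, y−10=o.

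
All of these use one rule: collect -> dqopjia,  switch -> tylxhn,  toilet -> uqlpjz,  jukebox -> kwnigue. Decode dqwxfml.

In collect: c→d is +1, o→q is +2, l→o is +3, l→p is +4 — the shift increases by 1 each position. Each letter shifts forward by (position + 1), i.e. 1, 2, 3, … — the shift grows by one for each successive letter.
Undoing it on dqwxfml: d−1=c, q−2=o, w−3=t, x−4=t, f−5=a, m−6=g, l−7=e.

cottage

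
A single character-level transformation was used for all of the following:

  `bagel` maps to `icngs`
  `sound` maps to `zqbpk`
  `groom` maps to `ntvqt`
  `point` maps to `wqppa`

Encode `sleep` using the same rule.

Shifts by position in bagel: pos 0: b→i (+7), pos 1: a→c (+2), pos 2: g→n (+7), pos 3: e→g (+2) — repeating every 2. It's a Vigenère-style cipher with numeric key [7,2]: position i shifts by key[i mod 2].
On sleep: s+7=z, l+2=n, e+7=l, e+2=g, p+7=w.

znlgw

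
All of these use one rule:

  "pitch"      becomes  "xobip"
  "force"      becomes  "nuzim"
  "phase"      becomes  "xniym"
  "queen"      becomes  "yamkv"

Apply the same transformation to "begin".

Shifts by position in pitch: pos 0: p→x (+8), pos 1: i→o (+6), pos 2: t→b (+8), pos 3: c→i (+6) — repeating every 2. It's a Vigenère-style cipher with numeric key [8,6]: position i shifts by key[i mod 2].
For begin: b+8=j, e+6=k, g+8=o, i+6=o, n+8=v.

jkoov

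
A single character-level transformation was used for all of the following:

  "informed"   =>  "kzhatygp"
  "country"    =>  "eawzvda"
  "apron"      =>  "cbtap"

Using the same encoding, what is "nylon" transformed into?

pknap

Shifts by position in informed: pos 0: i→k (+2), pos 1: n→z (+12), pos 2: f→h (+2), pos 3: o→a (+12) — repeating every 2. The shifts repeat in a cycle of length 2: positions 0,1,… shift by +2, +12, then the pattern repeats.
For nylon: n+2=p, y+12=k, l+2=n, o+12=a, n+2=p.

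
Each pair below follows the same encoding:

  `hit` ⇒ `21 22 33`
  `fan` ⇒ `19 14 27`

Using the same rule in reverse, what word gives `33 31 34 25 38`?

truly

h is letter #8 and maps to 21: an offset of 13. Letters become their 1-based position plus 13 (so a→14, b→15, …).
Decoding 33 31 34 25 38: 33→(33−13)÷1=20=t, 31→(31−13)÷1=18=r, 34→(34−13)÷1=21=u, 25→(25−13)÷1=12=l, 38→(38−13)÷1=25=y.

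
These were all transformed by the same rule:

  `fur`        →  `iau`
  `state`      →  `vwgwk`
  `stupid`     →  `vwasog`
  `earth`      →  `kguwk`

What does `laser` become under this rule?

ogvku

The shift depends on letter class: consonant f→i is +3, but vowel u→a is +6. The rule splits by letter class: vowels +6, consonants +3.
On laser: l(cons)+3=o, a(vowel)+6=g, s(cons)+3=v, e(vowel)+6=k, r(cons)+3=u.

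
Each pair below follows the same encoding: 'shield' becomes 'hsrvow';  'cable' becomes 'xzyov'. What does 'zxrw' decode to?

acid

This is the alphabet-reversal cipher (Atbash): a becomes z, b becomes y, etc.
Undoing it on zxrw: z↔a, x↔c, r↔i, w↔d.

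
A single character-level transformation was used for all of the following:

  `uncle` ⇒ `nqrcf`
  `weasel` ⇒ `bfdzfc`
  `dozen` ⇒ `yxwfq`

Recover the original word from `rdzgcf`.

Treating letters as 0–25, the rule is x ↦ 7x + 3 (mod 26).
Decoding rdzgcf: r(17)→15·(17−3)≡2=c; d(3)→15·(3−3)≡0=a; z(25)→15·(25−3)≡18=s; g(6)→15·(6−3)≡19=t; c(2)→15·(2−3)≡11=l; f(5)→15·(5−3)≡4=e (all mod 26).

castle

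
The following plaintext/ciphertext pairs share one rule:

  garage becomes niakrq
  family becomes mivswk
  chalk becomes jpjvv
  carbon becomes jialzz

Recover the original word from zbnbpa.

stereo

In garage: g→n is +7, a→i is +8, r→a is +9, a→k is +10 — the shift increases by 1 each position. Letter i (0-indexed) is shifted by i+7, so successive shifts are 7, 8, 9, ….
Reversing it on zbnbpa: z−7=s, b−8=t, n−9=e, b−10=r, p−11=e, a−12=o.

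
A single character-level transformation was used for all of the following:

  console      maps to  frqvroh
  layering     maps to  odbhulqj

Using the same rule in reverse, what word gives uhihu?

refer

Compare letters: c→f is +3, o→r is +3, n→q is +3 — a constant shift. Each letter is shifted forward by 3 in the alphabet (a Caesar shift of +3).
Undoing it on uhihu: u−3=r, h−3=e, i−3=f, h−3=e, u−3=r.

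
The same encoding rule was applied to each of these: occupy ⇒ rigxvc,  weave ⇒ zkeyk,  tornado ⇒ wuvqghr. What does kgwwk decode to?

Shifts by position in occupy: pos 0: o→r (+3), pos 1: c→i (+6), pos 2: c→g (+4), pos 3: u→x (+3), pos 4: p→v (+6), pos 5: y→c (+4) — repeating every 3. The shifts repeat in a cycle of length 3: positions 0,1,… shift by +3, +6, +4, then the pattern repeats.
Reversing it on kgwwk: k−3=h, g−6=a, w−4=s, w−3=t, k−6=e.

haste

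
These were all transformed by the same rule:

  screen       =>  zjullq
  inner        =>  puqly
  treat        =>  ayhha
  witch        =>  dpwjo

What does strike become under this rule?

zauprh

Shifts by position in screen: pos 0: s→z (+7), pos 1: c→j (+7), pos 2: r→u (+3), pos 3: e→l (+7), pos 4: e→l (+7), pos 5: n→q (+3) — repeating every 3. It's a Vigenère-style cipher with numeric key [7,7,3]: position i shifts by key[i mod 3].
On strike: s+7=z, t+7=a, r+3=u, i+7=p, k+7=r, e+3=h.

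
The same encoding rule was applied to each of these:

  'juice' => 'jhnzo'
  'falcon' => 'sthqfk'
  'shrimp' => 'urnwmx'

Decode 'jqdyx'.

The output letters match the input read backwards, each shifted +5: juice reversed is eciuj. Two steps: reverse the string, then apply a Caesar shift of +5.
Undoing it on jqdyx: shift back: j−5=e, q−5=l, d−5=y, y−5=t, x−5=s → elyts; then reverse → style.

style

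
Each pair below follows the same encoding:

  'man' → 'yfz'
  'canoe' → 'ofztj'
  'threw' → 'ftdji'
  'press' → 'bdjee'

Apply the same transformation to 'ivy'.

nhk

The rule splits by letter class: vowels +5, consonants +12.
For ivy: i(vowel)+5=n, v(cons)+12=h, y(cons)+12=k.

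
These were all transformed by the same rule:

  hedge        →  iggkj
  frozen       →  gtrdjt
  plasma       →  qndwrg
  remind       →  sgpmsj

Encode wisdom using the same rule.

xkvhts

In hedge: h→i is +1, e→g is +2, d→g is +3, g→k is +4 — the shift increases by 1 each position. Letter i (0-indexed) is shifted by i+1, so successive shifts are 1, 2, 3, ….
For wisdom: w+1=x, i+2=k, s+3=v, d+4=h, o+5=t, m+6=s.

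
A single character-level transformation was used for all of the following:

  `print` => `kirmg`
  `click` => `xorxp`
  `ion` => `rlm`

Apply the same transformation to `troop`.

Each pair mirrors across the alphabet (p↔k, r↔i, i↔r): positions sum to 25. This is the alphabet-reversal cipher (Atbash): a becomes z, b becomes y, etc.
On troop: t↔g, r↔i, o↔l, o↔l, p↔k.

gillk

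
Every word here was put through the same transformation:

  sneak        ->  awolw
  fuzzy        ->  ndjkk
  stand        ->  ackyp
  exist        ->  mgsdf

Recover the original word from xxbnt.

porch

In sneak: s→a is +8, n→w is +9, e→o is +10, a→l is +11 — the shift increases by 1 each position. Each letter shifts forward by (position + 8), i.e. 8, 9, 10, … — the shift grows by one for each successive letter.
Reversing it on xxbnt: x−8=p, x−9=o, b−10=r, n−11=c, t−12=h.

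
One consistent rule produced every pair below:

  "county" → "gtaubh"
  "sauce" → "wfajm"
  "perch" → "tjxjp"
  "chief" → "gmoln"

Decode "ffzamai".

battery

In county: c→g is +4, o→t is +5, u→a is +6, n→u is +7 — the shift increases by 1 each position. The shift increases by 1 at each position, starting from +4: 4, 5, 6, ….
Decoding ffzamai: f−4=b, f−5=a, z−6=t, a−7=t, m−8=e, a−9=r, i−10=y.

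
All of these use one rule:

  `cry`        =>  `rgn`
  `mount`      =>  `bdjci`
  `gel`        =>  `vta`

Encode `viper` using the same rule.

It's a constant shift of +15 (ROT15).
For viper: v+15=k, i+15=x, p+15=e, e+15=t, r+15=g.

kxetg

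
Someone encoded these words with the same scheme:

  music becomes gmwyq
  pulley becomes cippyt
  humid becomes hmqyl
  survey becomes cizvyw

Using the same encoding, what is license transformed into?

Two steps: reverse the string, then apply a Caesar shift of +4.
Applying it to license: reverse → esnecil; then shift: e+4=i, s+4=w, n+4=r, e+4=i, c+4=g, i+4=m, l+4=p.

iwrigmp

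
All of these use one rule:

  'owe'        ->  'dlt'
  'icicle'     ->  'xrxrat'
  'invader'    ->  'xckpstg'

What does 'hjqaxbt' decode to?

sublime

Every letter moves 15 places later in the alphabet, wrapping around z→a.
Undoing it on hjqaxbt: h−15=s, j−15=u, q−15=b, a−15=l, x−15=i, b−15=m, t−15=e.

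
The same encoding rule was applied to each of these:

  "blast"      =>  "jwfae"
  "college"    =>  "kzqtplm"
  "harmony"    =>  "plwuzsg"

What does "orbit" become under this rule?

Shifts by position in blast: pos 0: b→j (+8), pos 1: l→w (+11), pos 2: a→f (+5), pos 3: s→a (+8), pos 4: t→e (+11) — repeating every 3. A repeating key of period 3 is used — shifts +8, +11, +5 over and over.
Applying it to orbit: o+8=w, r+11=c, b+5=g, i+8=q, t+11=e.

wcgqe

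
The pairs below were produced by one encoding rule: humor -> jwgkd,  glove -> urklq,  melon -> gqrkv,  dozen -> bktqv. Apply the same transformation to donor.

h(7)→j(9) and u(20)→w(22) fit y≡15x+8 (mod 26); the inverse of 15 mod 26 is 7. This is an affine cipher: with a=0,…,z=25, each position x becomes (15x+8) mod 26.
For donor: d(3)→15·3+8≡1=b; o(14)→15·14+8≡10=k; n(13)→15·13+8≡21=v; o(14)→15·14+8≡10=k; r(17)→15·17+8≡3=d (all mod 26).

bkvkd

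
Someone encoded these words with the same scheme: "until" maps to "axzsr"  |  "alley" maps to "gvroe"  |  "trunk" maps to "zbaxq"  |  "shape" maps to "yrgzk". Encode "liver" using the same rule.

rsbox

Shifts by position in until: pos 0: u→a (+6), pos 1: n→x (+10), pos 2: t→z (+6), pos 3: i→s (+10) — repeating every 2. The shifts repeat in a cycle of length 2: positions 0,1,… shift by +6, +10, then the pattern repeats.
Applying it to liver: l+6=r, i+10=s, v+6=b, e+10=o, r+6=x.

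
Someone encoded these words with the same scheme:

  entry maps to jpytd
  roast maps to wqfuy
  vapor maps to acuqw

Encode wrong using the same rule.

bttpl

Shifts by position in entry: pos 0: e→j (+5), pos 1: n→p (+2), pos 2: t→y (+5), pos 3: r→t (+2) — repeating every 2. The shifts repeat in a cycle of length 2: positions 0,1,… shift by +5, +2, then the pattern repeats.
On wrong: w+5=b, r+2=t, o+5=t, n+2=p, g+5=l.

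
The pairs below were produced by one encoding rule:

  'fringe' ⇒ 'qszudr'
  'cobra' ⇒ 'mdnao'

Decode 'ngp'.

The word is reversed, then every letter is shifted forward by 12.
Undoing it on ngp: shift back: n−12=b, g−12=u, p−12=d → bud; then reverse → dub.

dub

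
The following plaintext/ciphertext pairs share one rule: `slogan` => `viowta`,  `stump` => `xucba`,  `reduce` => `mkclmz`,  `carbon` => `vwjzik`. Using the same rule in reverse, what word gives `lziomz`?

The output letters match the input read backwards, each shifted +8: slogan reversed is nagols. Read the word backwards and shift each letter +8.
Decoding lziomz: shift back: l−8=d, z−8=r, i−8=a, o−8=g, m−8=e, z−8=r → drager; then reverse → regard.

regard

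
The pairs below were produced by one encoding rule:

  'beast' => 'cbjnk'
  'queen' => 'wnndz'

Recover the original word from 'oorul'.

cliff

The output letters match the input read backwards, each shifted +9: beast reversed is tsaeb. The word is reversed, then every letter is shifted forward by 9.
Reversing it on oorul: shift back: o−9=f, o−9=f, r−9=i, u−9=l, l−9=c → ffilc; then reverse → cliff.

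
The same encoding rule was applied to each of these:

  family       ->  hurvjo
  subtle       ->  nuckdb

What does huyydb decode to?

The output letters match the input read backwards, each shifted +9: family reversed is ylimaf. Read the word backwards and shift each letter +9.
Decoding huyydb: shift back: h−9=y, u−9=l, y−9=p, y−9=p, d−9=u, b−9=s → ylppus; then reverse → supply.

supply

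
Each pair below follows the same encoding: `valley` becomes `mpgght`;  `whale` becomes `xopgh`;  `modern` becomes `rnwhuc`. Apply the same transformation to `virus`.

mzubf

This is an affine cipher: with a=0,…,z=25, each position x becomes (11x+15) mod 26.
On virus: v(21)→11·21+15≡12=m; i(8)→11·8+15≡25=z; r(17)→11·17+15≡20=u; u(20)→11·20+15≡1=b; s(18)→11·18+15≡5=f (all mod 26).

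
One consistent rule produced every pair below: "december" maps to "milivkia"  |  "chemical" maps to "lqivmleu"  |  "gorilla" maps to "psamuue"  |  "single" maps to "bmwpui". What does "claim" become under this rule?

luemv

The shift depends on letter class: consonant d→m is +9, but vowel e→i is +4. The rule splits by letter class: vowels +4, consonants +9.
Applying it to claim: c(cons)+9=l, l(cons)+9=u, a(vowel)+4=e, i(vowel)+4=m, m(cons)+9=v.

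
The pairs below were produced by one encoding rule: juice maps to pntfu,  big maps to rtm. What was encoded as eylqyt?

The word is reversed, then every letter is shifted forward by 11.
Undoing it on eylqyt: shift back: e−11=t, y−11=n, l−11=a, q−11=f, y−11=n, t−11=i → tnafni; then reverse → infant.

infant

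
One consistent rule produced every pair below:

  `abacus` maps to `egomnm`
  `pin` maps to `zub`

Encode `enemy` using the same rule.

The output letters match the input read backwards, each shifted +12: abacus reversed is sucaba. The word is reversed, then every letter is shifted forward by 12.
Applying it to enemy: reverse → ymene; then shift: y+12=k, m+12=y, e+12=q, n+12=z, e+12=q.

kyqzq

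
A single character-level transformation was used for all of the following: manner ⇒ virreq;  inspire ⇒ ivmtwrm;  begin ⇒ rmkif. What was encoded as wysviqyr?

numerous

The output letters match the input read backwards, each shifted +4: manner reversed is rennam. Read the word backwards and shift each letter +4.
Decoding wysviqyr: shift back: w−4=s, y−4=u, s−4=o, v−4=r, i−4=e, q−4=m, y−4=u, r−4=n → suoremun; then reverse → numerous.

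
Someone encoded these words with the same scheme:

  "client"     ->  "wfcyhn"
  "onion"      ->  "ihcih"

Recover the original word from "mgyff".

Compare letters: c→w is +20, l→f is +20, i→c is +20 — a constant shift. This is a Caesar cipher with shift 20.
Undoing it on mgyff: m−20=s, g−20=m, y−20=e, f−20=l, f−20=l.

smell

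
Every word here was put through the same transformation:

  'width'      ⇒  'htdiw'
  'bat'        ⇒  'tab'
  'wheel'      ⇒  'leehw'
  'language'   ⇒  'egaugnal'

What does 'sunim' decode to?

The output letters match the input read backwards: width reversed is htdiw. The word is simply reversed.
Undoing it on sunim: then reverse → minus.

minus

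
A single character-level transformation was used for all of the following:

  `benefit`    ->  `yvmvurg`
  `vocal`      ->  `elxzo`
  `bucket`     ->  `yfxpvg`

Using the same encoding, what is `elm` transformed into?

von

Each pair mirrors across the alphabet (b↔y, e↔v, n↔m): positions sum to 25. This is the alphabet-reversal cipher (Atbash): a becomes z, b becomes y, etc.
For elm: e↔v, l↔o, m↔n.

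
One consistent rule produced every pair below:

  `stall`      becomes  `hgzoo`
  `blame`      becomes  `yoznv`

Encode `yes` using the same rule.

bvh

Each pair mirrors across the alphabet (s↔h, t↔g, a↔z): positions sum to 25. Each letter is replaced by its mirror in the alphabet: a↔z, b↔y, c↔x, and so on (the Atbash cipher).
Applying it to yes: y↔b, e↔v, s↔h.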